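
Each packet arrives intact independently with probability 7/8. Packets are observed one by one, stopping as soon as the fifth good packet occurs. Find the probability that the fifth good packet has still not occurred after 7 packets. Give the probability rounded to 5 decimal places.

0.04631

Needing more than 7 packets ⇔ fewer than 5 successes in the first 7. With X ~ Binomial(7, 0.875), P(Y > 7) = P(X ≤ 4).
  k=0: C(7,0)·0.875^0·0.125^7 = 0.0000005
  k=1: C(7,1)·0.875^1·0.125^6 = 0.0000234
  k=2: C(7,2)·0.875^2·0.125^5 = 0.0004907
  k=3: C(7,3)·0.875^3·0.125^4 = 0.0057244
  k=4: C(7,4)·0.875^4·0.125^3 = 0.0400710
P(X ≤ 4) = 0.0463099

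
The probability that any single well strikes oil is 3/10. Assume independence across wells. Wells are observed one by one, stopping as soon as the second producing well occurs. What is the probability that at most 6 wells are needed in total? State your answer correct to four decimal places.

Finishing within 6 wells ⇔ at least 2 successes in the first 6. With X ~ Binomial(6, 0.30), P(Y ≤ 6) = 1 − P(X ≤ 1).
  k=0: C(6,0)·0.30^0·0.70^6 = 0.117649
  k=1: C(6,1)·0.30^1·0.70^5 = 0.302526
1 − 0.420175 = 0.579825

0.5798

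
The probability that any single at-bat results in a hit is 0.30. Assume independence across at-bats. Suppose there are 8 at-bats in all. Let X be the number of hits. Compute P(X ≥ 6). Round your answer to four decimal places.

0.0113

X ~ Binomial(8, 0.30); P(X ≥ 6) = Σ C(8,k) p^k (1−p)^(8−k) over k:
  k=6: C(8,6)·0.30^6·0.70^2 = 0.010002
  k=7: C(8,7)·0.30^7·0.70^1 = 0.001225
  k=8: C(8,8)·0.30^8·0.70^0 = 0.000066
Total = 0.011292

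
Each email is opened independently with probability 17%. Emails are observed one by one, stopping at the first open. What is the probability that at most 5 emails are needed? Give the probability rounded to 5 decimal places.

0.60610

Y = number of emails to the first success; geometric, p = 0.17.
P(Y ≤ 5) = 1 − (1−p)^5 = 1 − 0.3939041 = 0.6060959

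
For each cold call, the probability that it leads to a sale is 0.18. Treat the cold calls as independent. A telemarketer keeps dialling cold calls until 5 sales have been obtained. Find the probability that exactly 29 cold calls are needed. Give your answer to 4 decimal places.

0.0330

Y = trial on which the fifth success occurs; negative binomial, r=5, p=0.18.
P(Y=29) = C(28,4) · p^5 · (1−p)^24
= 20475 · 0.00018896 · 0.0085415 = 0.033046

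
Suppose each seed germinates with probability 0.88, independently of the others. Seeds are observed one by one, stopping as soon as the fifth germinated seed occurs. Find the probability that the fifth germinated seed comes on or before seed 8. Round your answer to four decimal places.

Finishing within 8 seeds ⇔ at least 5 successes in the first 8. With X ~ Binomial(8, 0.88), P(Y ≤ 8) = 1 − P(X ≤ 4).
  k=0: C(8,0)·0.88^0·0.12^8 = 0.000000
  k=1: C(8,1)·0.88^1·0.12^7 = 0.000003
  k=2: C(8,2)·0.88^2·0.12^6 = 0.000065
  k=3: C(8,3)·0.88^3·0.12^5 = 0.000950
  k=4: C(8,4)·0.88^4·0.12^4 = 0.008705
1 − 0.009722 = 0.990278

0.9903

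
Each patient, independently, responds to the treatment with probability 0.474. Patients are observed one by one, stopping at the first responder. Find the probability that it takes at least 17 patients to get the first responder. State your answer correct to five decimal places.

0.00003

Y = number of patients to the first success; geometric, p = 0.474.
P(Y > 16) = P(first 16 all fail) = (1−p)^16 = 0.0000343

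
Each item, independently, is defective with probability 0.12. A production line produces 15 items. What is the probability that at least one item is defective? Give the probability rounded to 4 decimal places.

P(at least one) = 1 − P(none) = 1 − (1 − 0.12)^15
= 1 − 0.146974 = 0.853026

0.8530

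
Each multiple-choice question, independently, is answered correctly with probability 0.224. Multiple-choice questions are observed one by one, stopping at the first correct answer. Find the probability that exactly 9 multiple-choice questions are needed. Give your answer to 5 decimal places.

0.02945

Geometric (trials to first success), p = 0.224.
P(Y = 9) = (1−p)^8 · p = 0.13149 · 0.224 = 0.0294538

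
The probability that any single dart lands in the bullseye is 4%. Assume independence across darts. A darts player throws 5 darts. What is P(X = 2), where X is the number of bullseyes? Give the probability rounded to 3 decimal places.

X ~ Binomial(n=5, p=0.04).
P(X=2) = C(5,2) · p^2 · (1−p)^3
= 10 · 0.0016 · 0.88474 = 0.01416

0.014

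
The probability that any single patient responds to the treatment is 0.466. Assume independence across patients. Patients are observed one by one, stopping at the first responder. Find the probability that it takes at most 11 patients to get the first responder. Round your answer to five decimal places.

0.99899

Y = number of patients to the first success; geometric, p = 0.466.
P(Y ≤ 11) = 1 − (1−p)^11 = 1 − 0.0010068 = 0.9989932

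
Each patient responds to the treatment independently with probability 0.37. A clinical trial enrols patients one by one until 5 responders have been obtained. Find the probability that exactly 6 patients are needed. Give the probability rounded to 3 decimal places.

Y = trial on which the fifth success occurs; negative binomial, r=5, p=0.37.
P(Y=6) = C(5,4) · p^5 · (1−p)^1
= 5 · 0.0069344 · 0.63 = 0.02184

0.022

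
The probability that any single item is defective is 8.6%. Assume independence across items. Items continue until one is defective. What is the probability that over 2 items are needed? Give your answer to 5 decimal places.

Y = number of items to the first success; geometric, p = 0.086.
P(Y > 2) = P(first 2 all fail) = (1−p)^2 = 0.8353960

0.83540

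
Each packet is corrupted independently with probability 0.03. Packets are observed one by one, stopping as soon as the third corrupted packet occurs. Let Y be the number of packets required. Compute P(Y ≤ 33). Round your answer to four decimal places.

Finishing within 33 packets ⇔ at least 3 successes in the first 33. With X ~ Binomial(33, 0.03), P(Y ≤ 33) = 1 − P(X ≤ 2).
  k=0: C(33,0)·0.03^0·0.97^33 = 0.365988
  k=1: C(33,1)·0.03^1·0.97^32 = 0.373534
  k=2: C(33,2)·0.03^2·0.97^31 = 0.184842
1 − 0.924365 = 0.075635

0.0756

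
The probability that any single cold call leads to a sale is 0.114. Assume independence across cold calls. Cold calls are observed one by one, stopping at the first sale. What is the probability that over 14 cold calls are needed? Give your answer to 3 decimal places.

Y = number of cold calls to the first success; geometric, p = 0.114.
P(Y > 14) = P(first 14 all fail) = (1−p)^14 = 0.18368

0.184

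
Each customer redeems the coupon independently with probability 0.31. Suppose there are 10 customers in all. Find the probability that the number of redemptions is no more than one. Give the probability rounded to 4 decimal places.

X ~ Binomial(10, 0.31); P(X ≤ 1) = Σ C(10,k) p^k (1−p)^(10−k) over k:
  k=0: C(10,0)·0.31^0·0.69^10 = 0.024462
  k=1: C(10,1)·0.31^1·0.69^9 = 0.109901
Total = 0.134363

0.1344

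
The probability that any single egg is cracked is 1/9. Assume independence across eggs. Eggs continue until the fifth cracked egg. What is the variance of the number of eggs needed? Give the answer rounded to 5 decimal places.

360.00000

Y = total eggs until the fifth success; negative binomial with r=5, p=0.111111.
Var(Y) = r(1−p)/p² = 5·0.888889 / 0.111111² = 360.0000000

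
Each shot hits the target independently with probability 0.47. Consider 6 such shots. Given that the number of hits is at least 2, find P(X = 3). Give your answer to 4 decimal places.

0.3595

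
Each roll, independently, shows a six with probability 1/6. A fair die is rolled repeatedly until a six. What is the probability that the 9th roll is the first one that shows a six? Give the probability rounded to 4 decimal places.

0.0388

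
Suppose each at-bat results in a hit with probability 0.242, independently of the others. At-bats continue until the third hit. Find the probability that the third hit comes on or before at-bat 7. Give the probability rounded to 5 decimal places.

0.22716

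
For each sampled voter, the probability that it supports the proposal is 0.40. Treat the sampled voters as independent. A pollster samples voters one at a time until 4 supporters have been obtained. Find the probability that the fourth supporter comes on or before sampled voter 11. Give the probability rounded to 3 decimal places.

Finishing within 11 sampled voters ⇔ at least 4 successes in the first 11. With X ~ Binomial(11, 0.40), P(Y ≤ 11) = 1 − P(X ≤ 3).
  k=0: C(11,0)·0.40^0·0.60^11 = 0.00363
  k=1: C(11,1)·0.40^1·0.60^10 = 0.02661
  k=2: C(11,2)·0.40^2·0.60^9 = 0.08868
  k=3: C(11,3)·0.40^3·0.60^8 = 0.17737
1 − 0.29628 = 0.70372

0.704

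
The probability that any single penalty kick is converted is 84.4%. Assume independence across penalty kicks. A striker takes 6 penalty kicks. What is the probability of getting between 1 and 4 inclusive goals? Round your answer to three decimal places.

X ~ Binomial(6, 0.844); P(1 ≤ X ≤ 4) = Σ C(6,k) p^k (1−p)^(6−k) over k:
  k=1: C(6,1)·0.844^1·0.156^5 = 0.00047
  k=2: C(6,2)·0.844^2·0.156^4 = 0.00633
  k=3: C(6,3)·0.844^3·0.156^3 = 0.04565
  k=4: C(6,4)·0.844^4·0.156^2 = 0.18523
Total = 0.23767

0.238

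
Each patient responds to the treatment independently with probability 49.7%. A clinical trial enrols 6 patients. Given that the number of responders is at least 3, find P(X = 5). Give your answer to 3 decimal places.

X ~ Binomial(6, 0.497). Want P(X=5 | X≥3) = P(X=5) / P(X≥3).
P(X=5) = C(6,5)·0.497^5·0.503^1 = 0.09152
P(X≥3) = 1 − 0.01620 − 0.09602 − 0.23718 = 0.65061
Ratio = 0.09152 / 0.65061 = 0.14066

0.141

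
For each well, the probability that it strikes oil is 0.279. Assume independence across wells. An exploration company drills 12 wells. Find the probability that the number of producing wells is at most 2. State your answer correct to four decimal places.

0.3064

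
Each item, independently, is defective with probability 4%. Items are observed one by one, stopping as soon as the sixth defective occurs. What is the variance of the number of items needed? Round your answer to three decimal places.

3600.000

Y = total items until the sixth success; negative binomial with r=6, p=0.04.
Var(Y) = r(1−p)/p² = 6·0.96 / 0.04² = 3600.00000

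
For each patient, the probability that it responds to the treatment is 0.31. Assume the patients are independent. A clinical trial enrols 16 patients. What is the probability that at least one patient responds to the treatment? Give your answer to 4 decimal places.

0.9974

P(at least one) = 1 − P(none) = 1 − (1 − 0.31)^16
= 1 − 0.002640 = 0.997360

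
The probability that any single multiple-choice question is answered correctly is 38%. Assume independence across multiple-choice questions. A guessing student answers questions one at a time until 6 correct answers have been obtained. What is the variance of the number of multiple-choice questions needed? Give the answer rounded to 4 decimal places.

Y = total multiple-choice questions until the sixth success; negative binomial with r=6, p=0.38.
Var(Y) = r(1−p)/p² = 6·0.62 / 0.38² = 25.761773

25.7618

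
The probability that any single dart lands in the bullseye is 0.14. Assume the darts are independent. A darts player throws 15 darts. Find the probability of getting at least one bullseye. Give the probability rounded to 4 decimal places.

P(at least one) = 1 − P(none) = 1 − (1 − 0.14)^15
= 1 − 0.104106 = 0.895894

0.8959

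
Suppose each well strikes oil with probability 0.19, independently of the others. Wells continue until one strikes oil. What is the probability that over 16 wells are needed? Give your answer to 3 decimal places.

Y = number of wells to the first success; geometric, p = 0.19.
P(Y > 16) = P(first 16 all fail) = (1−p)^16 = 0.03434

0.034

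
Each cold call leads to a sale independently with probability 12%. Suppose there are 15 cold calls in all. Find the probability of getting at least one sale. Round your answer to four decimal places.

P(at least one) = 1 − P(none) = 1 − (1 − 0.12)^15
= 1 − 0.146974 = 0.853026

0.8530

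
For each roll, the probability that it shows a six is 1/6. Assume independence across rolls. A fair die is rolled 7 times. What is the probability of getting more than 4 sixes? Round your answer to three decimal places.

0.002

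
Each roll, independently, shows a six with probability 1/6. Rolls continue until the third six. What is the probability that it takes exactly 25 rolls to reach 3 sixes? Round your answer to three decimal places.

0.023

Y = trial on which the third success occurs; negative binomial, r=3, p=0.166667.
P(Y=25) = C(24,2) · p^3 · (1−p)^22
= 276 · 0.0046296 · 0.018114 = 0.02315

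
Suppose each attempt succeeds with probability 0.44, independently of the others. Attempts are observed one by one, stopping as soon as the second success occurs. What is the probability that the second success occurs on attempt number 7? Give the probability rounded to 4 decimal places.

Y = trial on which the second success occurs; negative binomial, r=2, p=0.44.
P(Y=7) = C(6,1) · p^2 · (1−p)^5
= 6 · 0.1936 · 0.055073 = 0.063973

0.0640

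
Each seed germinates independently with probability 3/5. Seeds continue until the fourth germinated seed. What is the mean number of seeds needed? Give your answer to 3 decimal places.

Y = total seeds until the fourth success; negative binomial with r=4, p=0.60.
E[Y] = r / p = 4 / 0.60 = 6.66667

6.667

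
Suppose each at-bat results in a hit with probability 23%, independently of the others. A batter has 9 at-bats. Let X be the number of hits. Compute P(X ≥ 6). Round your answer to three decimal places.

0.006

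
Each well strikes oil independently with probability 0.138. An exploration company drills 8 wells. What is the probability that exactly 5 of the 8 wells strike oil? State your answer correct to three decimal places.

0.002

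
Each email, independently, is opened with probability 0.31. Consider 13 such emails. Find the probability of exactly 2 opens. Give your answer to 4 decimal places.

0.1265

X ~ Binomial(n=13, p=0.31).
P(X=2) = C(13,2) · p^2 · (1−p)^11
= 78 · 0.0961 · 0.016879 = 0.126520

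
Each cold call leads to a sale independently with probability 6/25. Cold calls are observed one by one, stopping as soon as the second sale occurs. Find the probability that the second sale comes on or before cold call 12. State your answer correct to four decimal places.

0.8222

Finishing within 12 cold calls ⇔ at least 2 successes in the first 12. With X ~ Binomial(12, 0.24), P(Y ≤ 12) = 1 − P(X ≤ 1).
  k=0: C(12,0)·0.24^0·0.76^12 = 0.037133
  k=1: C(12,1)·0.24^1·0.76^11 = 0.140716
1 − 0.177849 = 0.822151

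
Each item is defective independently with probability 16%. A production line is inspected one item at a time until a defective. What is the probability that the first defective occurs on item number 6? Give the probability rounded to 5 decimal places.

Geometric (trials to first success), p = 0.16.
P(Y = 6) = (1−p)^5 · p = 0.41821 · 0.16 = 0.0669139

0.06691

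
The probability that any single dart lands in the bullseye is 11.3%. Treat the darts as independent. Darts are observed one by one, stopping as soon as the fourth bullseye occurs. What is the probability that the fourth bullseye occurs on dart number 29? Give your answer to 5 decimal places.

Y = trial on which the fourth success occurs; negative binomial, r=4, p=0.113.
P(Y=29) = C(28,3) · p^4 · (1−p)^25
= 3276 · 0.00016305 · 0.049899 = 0.0266531

0.02665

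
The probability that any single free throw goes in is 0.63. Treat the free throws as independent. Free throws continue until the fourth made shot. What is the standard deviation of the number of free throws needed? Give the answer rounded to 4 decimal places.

1.9310

Y = total free throws until the fourth success; negative binomial with r=4, p=0.63.
SD(Y) = √[r(1−p)/p²] = √(3.728899) = 1.931036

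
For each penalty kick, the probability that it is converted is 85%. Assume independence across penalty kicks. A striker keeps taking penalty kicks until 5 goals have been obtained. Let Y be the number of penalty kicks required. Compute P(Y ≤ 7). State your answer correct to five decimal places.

0.92623

Finishing within 7 penalty kicks ⇔ at least 5 successes in the first 7. With X ~ Binomial(7, 0.85), P(Y ≤ 7) = 1 − P(X ≤ 4).
  k=0: C(7,0)·0.85^0·0.15^7 = 0.0000017
  k=1: C(7,1)·0.85^1·0.15^6 = 0.0000678
  k=2: C(7,2)·0.85^2·0.15^5 = 0.0011522
  k=3: C(7,3)·0.85^3·0.15^4 = 0.0108815
  k=4: C(7,4)·0.85^4·0.15^3 = 0.0616620
1 − 0.0737652 = 0.9262348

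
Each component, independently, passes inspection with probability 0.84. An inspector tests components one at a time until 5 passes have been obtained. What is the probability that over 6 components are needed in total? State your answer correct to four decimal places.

0.2472

Needing more than 6 components ⇔ fewer than 5 successes in the first 6. With X ~ Binomial(6, 0.84), P(Y > 6) = P(X ≤ 4).
  k=0: C(6,0)·0.84^0·0.16^6 = 0.000017
  k=1: C(6,1)·0.84^1·0.16^5 = 0.000528
  k=2: C(6,2)·0.84^2·0.16^4 = 0.006936
  k=3: C(6,3)·0.84^3·0.16^3 = 0.048554
  k=4: C(6,4)·0.84^4·0.16^2 = 0.191183
P(X ≤ 4) = 0.247219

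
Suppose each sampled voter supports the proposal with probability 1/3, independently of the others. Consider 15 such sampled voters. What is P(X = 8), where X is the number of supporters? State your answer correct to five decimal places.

0.05740

X ~ Binomial(n=15, p=0.333333).
P(X=8) = C(15,8) · p^8 · (1−p)^7
= 6435 · 0.00015242 · 0.058528 = 0.0574037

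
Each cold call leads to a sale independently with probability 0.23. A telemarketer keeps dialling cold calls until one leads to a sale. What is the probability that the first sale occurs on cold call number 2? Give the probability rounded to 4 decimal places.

0.1771

Geometric (trials to first success), p = 0.23.
P(Y = 2) = (1−p)^1 · p = 0.77 · 0.23 = 0.177100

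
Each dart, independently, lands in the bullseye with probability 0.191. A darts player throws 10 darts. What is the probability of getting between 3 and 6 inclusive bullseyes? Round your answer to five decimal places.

0.29455

X ~ Binomial(10, 0.191); P(3 ≤ X ≤ 6) = Σ C(10,k) p^k (1−p)^(10−k) over k:
  k=3: C(10,3)·0.191^3·0.809^7 = 0.1896361
  k=4: C(10,4)·0.191^4·0.809^6 = 0.0783509
  k=5: C(10,5)·0.191^5·0.809^5 = 0.0221978
  k=6: C(10,6)·0.191^6·0.809^4 = 0.0043673
Total = 0.2945521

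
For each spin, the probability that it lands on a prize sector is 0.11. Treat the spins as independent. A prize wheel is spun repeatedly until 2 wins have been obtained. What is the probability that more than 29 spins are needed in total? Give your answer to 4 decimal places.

Needing more than 29 spins ⇔ fewer than 2 successes in the first 29. With X ~ Binomial(29, 0.11), P(Y > 29) = P(X ≤ 1).
  k=0: C(29,0)·0.11^0·0.89^29 = 0.034065
  k=1: C(29,1)·0.11^1·0.89^28 = 0.122099
P(X ≤ 1) = 0.156164

0.1562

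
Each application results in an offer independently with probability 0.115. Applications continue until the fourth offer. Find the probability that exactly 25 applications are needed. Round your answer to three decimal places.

0.027

Y = trial on which the fourth success occurs; negative binomial, r=4, p=0.115.
P(Y=25) = C(24,3) · p^4 · (1−p)^21
= 2024 · 0.0001749 · 0.076879 = 0.02722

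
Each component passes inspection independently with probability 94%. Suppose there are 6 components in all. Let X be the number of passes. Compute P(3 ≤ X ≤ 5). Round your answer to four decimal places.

X ~ Binomial(6, 0.94); P(3 ≤ X ≤ 5) = Σ C(6,k) p^k (1−p)^(6−k) over k:
  k=3: C(6,3)·0.94^3·0.06^3 = 0.003588
  k=4: C(6,4)·0.94^4·0.06^2 = 0.042160
  k=5: C(6,5)·0.94^5·0.06^1 = 0.264205
Total = 0.309954

0.3100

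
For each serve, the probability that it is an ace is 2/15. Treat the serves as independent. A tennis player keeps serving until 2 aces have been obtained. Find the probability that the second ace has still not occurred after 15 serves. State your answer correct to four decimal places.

0.3866

Needing more than 15 serves ⇔ fewer than 2 successes in the first 15. With X ~ Binomial(15, 0.133333), P(Y > 15) = P(X ≤ 1).
  k=0: C(15,0)·0.133333^0·0.866667^15 = 0.116891
  k=1: C(15,1)·0.133333^1·0.866667^14 = 0.269749
P(X ≤ 1) = 0.386640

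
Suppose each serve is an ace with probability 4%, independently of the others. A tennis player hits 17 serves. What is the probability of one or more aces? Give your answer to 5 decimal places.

P(at least one) = 1 − P(none) = 1 − (1 − 0.04)^17
= 1 − 0.4995868 = 0.5004132

0.50041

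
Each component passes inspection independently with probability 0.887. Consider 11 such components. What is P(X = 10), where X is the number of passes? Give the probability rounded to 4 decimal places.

X ~ Binomial(n=11, p=0.887).
P(X=10) = C(11,10) · p^10 · (1−p)^1
= 11 · 0.30146 · 0.113 = 0.374720

0.3747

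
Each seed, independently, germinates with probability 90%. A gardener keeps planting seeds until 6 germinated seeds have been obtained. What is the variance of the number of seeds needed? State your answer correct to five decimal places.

Y = total seeds until the sixth success; negative binomial with r=6, p=0.90.
Var(Y) = r(1−p)/p² = 6·0.10 / 0.90² = 0.7407407

0.74074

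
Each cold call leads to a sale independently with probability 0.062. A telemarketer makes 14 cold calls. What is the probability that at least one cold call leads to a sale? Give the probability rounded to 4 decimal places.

0.5918

P(at least one) = 1 − P(none) = 1 − (1 − 0.062)^14
= 1 − 0.408169 = 0.591831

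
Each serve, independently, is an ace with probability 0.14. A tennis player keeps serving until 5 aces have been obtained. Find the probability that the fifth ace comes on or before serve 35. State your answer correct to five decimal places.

0.55401

Finishing within 35 serves ⇔ at least 5 successes in the first 35. With X ~ Binomial(35, 0.14), P(Y ≤ 35) = 1 − P(X ≤ 4).
  k=0: C(35,0)·0.14^0·0.86^35 = 0.0050985
  k=1: C(35,1)·0.14^1·0.86^34 = 0.0290498
  k=2: C(35,2)·0.14^2·0.86^33 = 0.0803937
  k=3: C(35,3)·0.14^3·0.86^32 = 0.1439608
  k=4: C(35,4)·0.14^4·0.86^31 = 0.1874838
1 − 0.4459866 = 0.5540134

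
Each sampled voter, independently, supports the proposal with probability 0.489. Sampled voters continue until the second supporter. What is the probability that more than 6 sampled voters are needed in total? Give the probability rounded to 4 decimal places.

Needing more than 6 sampled voters ⇔ fewer than 2 successes in the first 6. With X ~ Binomial(6, 0.489), P(Y > 6) = P(X ≤ 1).
  k=0: C(6,0)·0.489^0·0.511^6 = 0.017804
  k=1: C(6,1)·0.489^1·0.511^5 = 0.102227
P(X ≤ 1) = 0.120031

0.1200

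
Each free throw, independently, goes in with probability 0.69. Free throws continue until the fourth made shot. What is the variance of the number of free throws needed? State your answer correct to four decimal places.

2.6045

Y = total free throws until the fourth success; negative binomial with r=4, p=0.69.
Var(Y) = r(1−p)/p² = 4·0.31 / 0.69² = 2.604495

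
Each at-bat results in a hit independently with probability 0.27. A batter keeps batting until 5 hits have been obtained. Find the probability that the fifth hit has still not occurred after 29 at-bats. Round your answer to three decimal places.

0.076

Needing more than 29 at-bats ⇔ fewer than 5 successes in the first 29. With X ~ Binomial(29, 0.27), P(Y > 29) = P(X ≤ 4).
  k=0: C(29,0)·0.27^0·0.73^29 = 0.00011
  k=1: C(29,1)·0.27^1·0.73^28 = 0.00117
  k=2: C(29,2)·0.27^2·0.73^27 = 0.00604
  k=3: C(29,3)·0.27^3·0.73^26 = 0.02010
  k=4: C(29,4)·0.27^4·0.73^25 = 0.04833
P(X ≤ 4) = 0.07575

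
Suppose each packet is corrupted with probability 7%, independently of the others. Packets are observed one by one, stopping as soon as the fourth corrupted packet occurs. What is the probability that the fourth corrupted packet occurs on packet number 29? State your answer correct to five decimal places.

Y = trial on which the fourth success occurs; negative binomial, r=4, p=0.07.
P(Y=29) = C(28,3) · p^4 · (1−p)^25
= 3276 · 2.401e-05 · 0.16296 = 0.0128177

0.01282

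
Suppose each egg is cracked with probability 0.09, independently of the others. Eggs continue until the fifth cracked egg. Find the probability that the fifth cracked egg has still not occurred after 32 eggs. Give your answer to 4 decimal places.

Needing more than 32 eggs ⇔ fewer than 5 successes in the first 32. With X ~ Binomial(32, 0.09), P(Y > 32) = P(X ≤ 4).
  k=0: C(32,0)·0.09^0·0.91^32 = 0.048902
  k=1: C(32,1)·0.09^1·0.91^31 = 0.154766
  k=2: C(32,2)·0.09^2·0.91^30 = 0.237251
  k=3: C(32,3)·0.09^3·0.91^29 = 0.234644
  k=4: C(32,4)·0.09^4·0.91^28 = 0.168248
P(X ≤ 4) = 0.843811

0.8438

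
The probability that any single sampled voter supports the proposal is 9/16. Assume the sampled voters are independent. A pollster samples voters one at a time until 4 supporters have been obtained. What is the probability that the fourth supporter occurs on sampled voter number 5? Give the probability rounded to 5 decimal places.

0.17520

Y = trial on which the fourth success occurs; negative binomial, r=4, p=0.5625.
P(Y=5) = C(4,3) · p^4 · (1−p)^1
= 4 · 0.10011 · 0.4375 = 0.1751976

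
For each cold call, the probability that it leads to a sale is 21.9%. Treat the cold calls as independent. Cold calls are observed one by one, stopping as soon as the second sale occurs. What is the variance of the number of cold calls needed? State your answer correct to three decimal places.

Y = total cold calls until the second success; negative binomial with r=2, p=0.219.
Var(Y) = r(1−p)/p² = 2·0.781 / 0.219² = 32.56813

32.568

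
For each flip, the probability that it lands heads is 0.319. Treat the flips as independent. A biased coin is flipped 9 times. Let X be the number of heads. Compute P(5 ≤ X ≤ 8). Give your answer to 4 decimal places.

0.1237

X ~ Binomial(9, 0.319); P(5 ≤ X ≤ 8) = Σ C(9,k) p^k (1−p)^(9−k) over k:
  k=5: C(9,5)·0.319^5·0.681^4 = 0.089518
  k=6: C(9,6)·0.319^6·0.681^3 = 0.027955
  k=7: C(9,7)·0.319^7·0.681^2 = 0.005612
  k=8: C(9,8)·0.319^8·0.681^1 = 0.000657
Total = 0.123743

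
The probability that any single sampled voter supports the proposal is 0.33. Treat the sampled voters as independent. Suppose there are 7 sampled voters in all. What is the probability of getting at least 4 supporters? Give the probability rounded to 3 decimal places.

X ~ Binomial(7, 0.33); P(X ≥ 4) = Σ C(7,k) p^k (1−p)^(7−k) over k:
  k=4: C(7,4)·0.33^4·0.67^3 = 0.12484
  k=5: C(7,5)·0.33^5·0.67^2 = 0.03689
  k=6: C(7,6)·0.33^6·0.67^1 = 0.00606
  k=7: C(7,7)·0.33^7·0.67^0 = 0.00043
Total = 0.16821

0.168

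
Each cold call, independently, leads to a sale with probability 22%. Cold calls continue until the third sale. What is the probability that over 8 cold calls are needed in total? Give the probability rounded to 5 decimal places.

0.75136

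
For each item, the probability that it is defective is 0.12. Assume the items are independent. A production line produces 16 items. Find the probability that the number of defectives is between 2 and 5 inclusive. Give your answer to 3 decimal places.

0.580

X ~ Binomial(16, 0.12); P(2 ≤ X ≤ 5) = Σ C(16,k) p^k (1−p)^(16−k) over k:
  k=2: C(16,2)·0.12^2·0.88^14 = 0.28860
  k=3: C(16,3)·0.12^3·0.88^13 = 0.18366
  k=4: C(16,4)·0.12^4·0.88^12 = 0.08139
  k=5: C(16,5)·0.12^5·0.88^11 = 0.02664
Total = 0.58029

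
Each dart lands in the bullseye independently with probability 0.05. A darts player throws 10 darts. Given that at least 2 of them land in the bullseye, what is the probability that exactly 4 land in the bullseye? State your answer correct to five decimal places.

X ~ Binomial(10, 0.05). Want P(X=4 | X≥2) = P(X=4) / P(X≥2).
P(X=4) = C(10,4)·0.05^4·0.95^6 = 0.0009648
P(X≥2) = 1 − 0.5987369 − 0.3151247 = 0.0861384
Ratio = 0.0009648 / 0.0861384 = 0.0112007

0.01120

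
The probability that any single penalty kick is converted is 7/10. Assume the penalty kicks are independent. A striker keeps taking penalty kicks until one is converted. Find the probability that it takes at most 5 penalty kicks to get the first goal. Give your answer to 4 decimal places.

Y = number of penalty kicks to the first success; geometric, p = 0.70.
P(Y ≤ 5) = 1 − (1−p)^5 = 1 − 0.002430 = 0.997570

0.9976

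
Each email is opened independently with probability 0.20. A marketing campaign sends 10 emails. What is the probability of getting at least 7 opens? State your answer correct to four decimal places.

X ~ Binomial(10, 0.20); P(X ≥ 7) = Σ C(10,k) p^k (1−p)^(10−k) over k:
  k=7: C(10,7)·0.20^7·0.80^3 = 0.000786
  k=8: C(10,8)·0.20^8·0.80^2 = 0.000074
  k=9: C(10,9)·0.20^9·0.80^1 = 0.000004
  k=10: C(10,10)·0.20^10·0.80^0 = 0.000000
Total = 0.000864

0.0009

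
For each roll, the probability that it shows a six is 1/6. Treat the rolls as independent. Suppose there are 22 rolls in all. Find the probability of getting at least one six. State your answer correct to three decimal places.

P(at least one) = 1 − P(none) = 1 − (1 − 0.166667)^22
= 1 − 0.01811 = 0.98189

0.982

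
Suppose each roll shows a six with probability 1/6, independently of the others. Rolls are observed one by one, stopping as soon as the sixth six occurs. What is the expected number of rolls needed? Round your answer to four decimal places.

36.0000

Y = total rolls until the sixth success; negative binomial with r=6, p=0.166667.
E[Y] = r / p = 6 / 0.166667 = 36.000000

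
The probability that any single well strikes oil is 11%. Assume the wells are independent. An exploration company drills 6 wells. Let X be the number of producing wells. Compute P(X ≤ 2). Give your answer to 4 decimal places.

0.9794

X ~ Binomial(6, 0.11); P(X ≤ 2) = Σ C(6,k) p^k (1−p)^(6−k) over k:
  k=0: C(6,0)·0.11^0·0.89^6 = 0.496981
  k=1: C(6,1)·0.11^1·0.89^5 = 0.368548
  k=2: C(6,2)·0.11^2·0.89^4 = 0.113877
Total = 0.979406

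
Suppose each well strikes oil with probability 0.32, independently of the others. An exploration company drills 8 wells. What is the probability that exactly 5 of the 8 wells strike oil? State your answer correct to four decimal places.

0.0591

X ~ Binomial(n=8, p=0.32).
P(X=5) = C(8,5) · p^5 · (1−p)^3
= 56 · 0.0033554 · 0.31443 = 0.059083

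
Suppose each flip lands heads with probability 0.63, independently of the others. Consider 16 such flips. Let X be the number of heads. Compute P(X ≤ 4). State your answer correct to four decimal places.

0.0023

X ~ Binomial(16, 0.63); P(X ≤ 4) = Σ C(16,k) p^k (1−p)^(16−k) over k:
  k=0: C(16,0)·0.63^0·0.37^16 = 0.000000
  k=1: C(16,1)·0.63^1·0.37^15 = 0.000003
  k=2: C(16,2)·0.63^2·0.37^14 = 0.000043
  k=3: C(16,3)·0.63^3·0.37^13 = 0.000341
  k=4: C(16,4)·0.63^4·0.37^12 = 0.001887
Total = 0.002275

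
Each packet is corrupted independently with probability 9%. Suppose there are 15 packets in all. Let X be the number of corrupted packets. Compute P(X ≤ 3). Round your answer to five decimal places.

0.96006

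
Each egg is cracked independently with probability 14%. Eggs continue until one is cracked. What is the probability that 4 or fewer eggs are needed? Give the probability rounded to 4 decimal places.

0.4530

Y = number of eggs to the first success; geometric, p = 0.14.
P(Y ≤ 4) = 1 − (1−p)^4 = 1 − 0.547008 = 0.452992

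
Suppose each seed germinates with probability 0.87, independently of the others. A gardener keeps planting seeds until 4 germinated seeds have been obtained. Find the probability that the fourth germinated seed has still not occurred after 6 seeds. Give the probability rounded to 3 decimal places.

Needing more than 6 seeds ⇔ fewer than 4 successes in the first 6. With X ~ Binomial(6, 0.87), P(Y > 6) = P(X ≤ 3).
  k=0: C(6,0)·0.87^0·0.13^6 = 0.00000
  k=1: C(6,1)·0.87^1·0.13^5 = 0.00019
  k=2: C(6,2)·0.87^2·0.13^4 = 0.00324
  k=3: C(6,3)·0.87^3·0.13^3 = 0.02893
P(X ≤ 3) = 0.03238

0.032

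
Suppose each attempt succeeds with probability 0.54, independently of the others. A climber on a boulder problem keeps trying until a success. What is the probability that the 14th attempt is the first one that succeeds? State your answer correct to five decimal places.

0.00002

Geometric (trials to first success), p = 0.54.
P(Y = 14) = (1−p)^13 · p = 4.1291e-05 · 0.54 = 0.0000223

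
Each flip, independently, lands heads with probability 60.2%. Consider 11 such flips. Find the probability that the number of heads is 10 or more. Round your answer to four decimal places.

X ~ Binomial(11, 0.602); P(X ≥ 10) = Σ C(11,k) p^k (1−p)^(11−k) over k:
  k=10: C(11,10)·0.602^10·0.398^1 = 0.027368
  k=11: C(11,11)·0.602^11·0.398^0 = 0.003763
Total = 0.031131

0.0311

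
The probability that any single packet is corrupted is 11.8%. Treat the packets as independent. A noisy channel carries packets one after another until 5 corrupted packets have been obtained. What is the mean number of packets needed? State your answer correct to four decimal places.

Y = total packets until the fifth success; negative binomial with r=5, p=0.118.
E[Y] = r / p = 5 / 0.118 = 42.372881

42.3729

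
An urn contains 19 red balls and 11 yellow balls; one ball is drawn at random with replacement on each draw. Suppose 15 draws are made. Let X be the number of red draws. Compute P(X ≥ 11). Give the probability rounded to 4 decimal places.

X ~ Binomial(15, 0.633333); P(X ≥ 11) = Σ C(15,k) p^k (1−p)^(15−k) over k:
  k=11: C(15,11)·0.633333^11·0.366667^4 = 0.162246
  k=12: C(15,12)·0.633333^12·0.366667^3 = 0.093414
  k=13: C(15,13)·0.633333^13·0.366667^2 = 0.037235
  k=14: C(15,14)·0.633333^14·0.366667^1 = 0.009188
  k=15: C(15,15)·0.633333^15·0.366667^0 = 0.001058
Total = 0.303141

0.3031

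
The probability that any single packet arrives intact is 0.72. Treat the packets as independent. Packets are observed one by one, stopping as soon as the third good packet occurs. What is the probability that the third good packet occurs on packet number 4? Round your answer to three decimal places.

0.314

Y = trial on which the third success occurs; negative binomial, r=3, p=0.72.
P(Y=4) = C(3,2) · p^3 · (1−p)^1
= 3 · 0.37325 · 0.28 = 0.31353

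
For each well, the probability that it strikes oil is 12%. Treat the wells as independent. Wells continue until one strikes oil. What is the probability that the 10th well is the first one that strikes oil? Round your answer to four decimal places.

0.0380

Geometric (trials to first success), p = 0.12.
P(Y = 10) = (1−p)^9 · p = 0.31648 · 0.12 = 0.037977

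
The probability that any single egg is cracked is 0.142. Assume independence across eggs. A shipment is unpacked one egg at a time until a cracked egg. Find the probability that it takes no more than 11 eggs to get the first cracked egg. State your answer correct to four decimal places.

0.8145

Y = number of eggs to the first success; geometric, p = 0.142.
P(Y ≤ 11) = 1 − (1−p)^11 = 1 − 0.185507 = 0.814493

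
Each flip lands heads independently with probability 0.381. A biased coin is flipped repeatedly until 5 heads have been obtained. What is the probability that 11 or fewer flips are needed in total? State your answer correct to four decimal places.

Finishing within 11 flips ⇔ at least 5 successes in the first 11. With X ~ Binomial(11, 0.381), P(Y ≤ 11) = 1 − P(X ≤ 4).
  k=0: C(11,0)·0.381^0·0.619^11 = 0.005112
  k=1: C(11,1)·0.381^1·0.619^10 = 0.034612
  k=2: C(11,2)·0.381^2·0.619^9 = 0.106519
  k=3: C(11,3)·0.381^3·0.619^8 = 0.196691
  k=4: C(11,4)·0.381^4·0.619^7 = 0.242130
1 − 0.585064 = 0.414936

0.4149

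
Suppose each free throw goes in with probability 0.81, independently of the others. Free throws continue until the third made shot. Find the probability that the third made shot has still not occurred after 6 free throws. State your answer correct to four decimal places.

0.0141

Needing more than 6 free throws ⇔ fewer than 3 successes in the first 6. With X ~ Binomial(6, 0.81), P(Y > 6) = P(X ≤ 2).
  k=0: C(6,0)·0.81^0·0.19^6 = 0.000047
  k=1: C(6,1)·0.81^1·0.19^5 = 0.001203
  k=2: C(6,2)·0.81^2·0.19^4 = 0.012826
P(X ≤ 2) = 0.014076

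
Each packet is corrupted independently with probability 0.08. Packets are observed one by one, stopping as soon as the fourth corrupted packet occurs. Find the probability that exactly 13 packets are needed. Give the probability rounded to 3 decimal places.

0.004

Y = trial on which the fourth success occurs; negative binomial, r=4, p=0.08.
P(Y=13) = C(12,3) · p^4 · (1−p)^9
= 220 · 4.096e-05 · 0.47216 = 0.00425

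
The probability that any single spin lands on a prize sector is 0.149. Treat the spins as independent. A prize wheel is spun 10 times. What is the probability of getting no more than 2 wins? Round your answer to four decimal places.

0.8228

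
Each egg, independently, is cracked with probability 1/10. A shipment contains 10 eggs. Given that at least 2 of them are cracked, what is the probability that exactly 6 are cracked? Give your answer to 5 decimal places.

X ~ Binomial(10, 0.10). Want P(X=6 | X≥2) = P(X=6) / P(X≥2).
P(X=6) = C(10,6)·0.10^6·0.90^4 = 0.0001378
P(X≥2) = 1 − 0.3486784 − 0.3874205 = 0.2639011
Ratio = 0.0001378 / 0.2639011 = 0.0005221

0.00052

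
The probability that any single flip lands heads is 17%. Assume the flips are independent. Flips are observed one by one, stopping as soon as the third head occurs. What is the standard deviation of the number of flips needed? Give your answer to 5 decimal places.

9.28220

Y = total flips until the third success; negative binomial with r=3, p=0.17.
SD(Y) = √[r(1−p)/p²] = √(86.1591696) = 9.2821964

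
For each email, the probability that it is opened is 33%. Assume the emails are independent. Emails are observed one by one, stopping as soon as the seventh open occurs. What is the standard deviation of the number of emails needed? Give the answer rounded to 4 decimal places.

Y = total emails until the seventh success; negative binomial with r=7, p=0.33.
SD(Y) = √[r(1−p)/p²] = √(43.067034) = 6.562548

6.5625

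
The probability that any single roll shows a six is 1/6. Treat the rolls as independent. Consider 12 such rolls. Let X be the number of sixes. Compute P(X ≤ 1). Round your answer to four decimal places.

0.3813

X ~ Binomial(12, 0.166667); P(X ≤ 1) = Σ C(12,k) p^k (1−p)^(12−k) over k:
  k=0: C(12,0)·0.166667^0·0.833333^12 = 0.112157
  k=1: C(12,1)·0.166667^1·0.833333^11 = 0.269176
Total = 0.381333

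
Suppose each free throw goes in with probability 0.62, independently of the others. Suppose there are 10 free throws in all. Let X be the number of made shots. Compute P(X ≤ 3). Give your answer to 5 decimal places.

X ~ Binomial(10, 0.62); P(X ≤ 3) = Σ C(10,k) p^k (1−p)^(10−k) over k:
  k=0: C(10,0)·0.62^0·0.38^10 = 0.0000628
  k=1: C(10,1)·0.62^1·0.38^9 = 0.0010243
  k=2: C(10,2)·0.62^2·0.38^8 = 0.0075208
  k=3: C(10,3)·0.62^3·0.38^7 = 0.0327221
Total = 0.0413301

0.04133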